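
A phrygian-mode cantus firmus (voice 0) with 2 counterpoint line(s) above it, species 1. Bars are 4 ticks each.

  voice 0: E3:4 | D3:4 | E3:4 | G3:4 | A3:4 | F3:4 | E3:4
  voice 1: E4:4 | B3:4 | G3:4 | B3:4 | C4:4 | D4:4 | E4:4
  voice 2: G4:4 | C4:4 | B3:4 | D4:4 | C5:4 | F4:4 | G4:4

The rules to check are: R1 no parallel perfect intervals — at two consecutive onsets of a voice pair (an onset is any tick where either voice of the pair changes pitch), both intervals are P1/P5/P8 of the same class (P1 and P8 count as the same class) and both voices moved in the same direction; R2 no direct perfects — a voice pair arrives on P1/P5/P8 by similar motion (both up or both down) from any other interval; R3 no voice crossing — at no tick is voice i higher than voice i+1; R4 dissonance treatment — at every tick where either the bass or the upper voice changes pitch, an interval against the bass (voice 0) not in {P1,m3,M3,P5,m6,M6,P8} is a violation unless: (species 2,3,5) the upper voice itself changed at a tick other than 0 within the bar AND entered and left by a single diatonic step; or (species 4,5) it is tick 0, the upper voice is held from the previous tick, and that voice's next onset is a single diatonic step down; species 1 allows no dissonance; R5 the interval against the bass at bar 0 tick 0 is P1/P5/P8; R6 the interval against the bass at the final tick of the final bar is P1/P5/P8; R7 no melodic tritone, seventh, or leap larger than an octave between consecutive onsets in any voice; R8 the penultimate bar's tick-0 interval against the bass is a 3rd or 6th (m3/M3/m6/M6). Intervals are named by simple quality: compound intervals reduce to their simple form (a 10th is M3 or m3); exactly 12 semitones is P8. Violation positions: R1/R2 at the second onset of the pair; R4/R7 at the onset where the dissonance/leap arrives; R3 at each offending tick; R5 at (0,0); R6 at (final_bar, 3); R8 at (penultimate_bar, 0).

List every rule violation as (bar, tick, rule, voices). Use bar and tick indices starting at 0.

(0, 0, R5, (0, 2))
(1, 0, R4, (0, 2))
(3, 0, R1, (0, 2))
(4, 0, R2, (1, 2))
(4, 0, R7, (2,))
(5, 0, R2, (0, 2))
(5, 0, R8, (0, 2))
(6, 3, R6, (0, 2))

bar 0: v0=E3 v1=E4 v2=G4 downbeat m3
bar 1: v0=D3 v1=B3 v2=C4 downbeat m7
bar 2: v0=E3 v1=G3 v2=B3 downbeat P5
bar 3: v0=G3 v1=B3 v2=D4 downbeat P5
bar 4: v0=A3 v1=C4 v2=C5 downbeat m3
bar 5: v0=F3 v1=D4 v2=F4 downbeat P8
bar 6: v0=E3 v1=E4 v2=G4 downbeat m3
  -> R5 @ bar 0 tick 0 v(0, 2): opens on m3
  -> R4 @ bar 1 tick 0 v(0, 2): D3/C4 m7 untreated
  -> R1 @ bar 3 tick 0 v(0, 2): E3/B3 P5 -> G3/D4 P5 similar
  -> R2 @ bar 4 tick 0 v(1, 2): B3/D4 m3 -> C4/C5 P8 similar
  -> R7 @ bar 4 tick 0 v(2,): D4->C5 leap 10st
  -> R2 @ bar 5 tick 0 v(0, 2): A3/C5 m3 -> F3/F4 P8 similar
  -> R8 @ bar 5 tick 0 v(0, 2): penult P8 not 3rd/6th
  -> R6 @ bar 6 tick 3 v(0, 2): closes on m3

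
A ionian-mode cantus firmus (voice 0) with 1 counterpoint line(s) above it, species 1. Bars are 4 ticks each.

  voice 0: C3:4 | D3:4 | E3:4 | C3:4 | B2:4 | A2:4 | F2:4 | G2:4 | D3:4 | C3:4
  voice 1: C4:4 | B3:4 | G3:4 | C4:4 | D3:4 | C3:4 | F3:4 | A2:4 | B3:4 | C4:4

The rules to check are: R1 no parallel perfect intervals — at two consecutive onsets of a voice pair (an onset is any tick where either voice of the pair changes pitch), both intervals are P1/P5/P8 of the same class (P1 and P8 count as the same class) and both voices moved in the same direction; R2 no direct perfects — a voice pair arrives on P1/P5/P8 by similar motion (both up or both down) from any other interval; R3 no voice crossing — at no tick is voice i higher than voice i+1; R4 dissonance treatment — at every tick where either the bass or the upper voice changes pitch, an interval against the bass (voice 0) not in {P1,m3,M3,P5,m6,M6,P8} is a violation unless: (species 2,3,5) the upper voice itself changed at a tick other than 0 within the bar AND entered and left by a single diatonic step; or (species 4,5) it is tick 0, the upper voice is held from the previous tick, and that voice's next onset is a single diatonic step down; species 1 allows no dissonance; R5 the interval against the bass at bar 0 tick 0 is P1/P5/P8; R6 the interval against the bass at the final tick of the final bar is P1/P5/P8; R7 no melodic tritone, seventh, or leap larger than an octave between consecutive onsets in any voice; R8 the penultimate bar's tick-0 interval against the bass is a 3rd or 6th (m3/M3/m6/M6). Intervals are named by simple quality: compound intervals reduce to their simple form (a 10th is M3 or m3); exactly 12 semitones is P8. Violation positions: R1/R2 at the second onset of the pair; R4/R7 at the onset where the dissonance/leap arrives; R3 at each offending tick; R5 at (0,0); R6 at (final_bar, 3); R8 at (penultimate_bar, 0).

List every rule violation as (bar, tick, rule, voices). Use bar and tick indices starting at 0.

(4, 0, R7, (1,))
(7, 0, R4, (0, 1))
(8, 0, R7, (1,))

bar 0: v0=C3 v1=C4 downbeat P8
bar 1: v0=D3 v1=B3 downbeat M6
bar 2: v0=E3 v1=G3 downbeat m3
bar 3: v0=C3 v1=C4 downbeat P8
bar 4: v0=B2 v1=D3 downbeat m3
bar 5: v0=A2 v1=C3 downbeat m3
bar 6: v0=F2 v1=F3 downbeat P8
bar 7: v0=G2 v1=A2 downbeat M2
bar 8: v0=D3 v1=B3 downbeat M6
bar 9: v0=C3 v1=C4 downbeat P8
  -> R7 @ bar 4 tick 0 v(1,): C4->D3 leap 10st
  -> R4 @ bar 7 tick 0 v(0, 1): G2/A2 M2 untreated
  -> R7 @ bar 8 tick 0 v(1,): A2->B3 leap 14st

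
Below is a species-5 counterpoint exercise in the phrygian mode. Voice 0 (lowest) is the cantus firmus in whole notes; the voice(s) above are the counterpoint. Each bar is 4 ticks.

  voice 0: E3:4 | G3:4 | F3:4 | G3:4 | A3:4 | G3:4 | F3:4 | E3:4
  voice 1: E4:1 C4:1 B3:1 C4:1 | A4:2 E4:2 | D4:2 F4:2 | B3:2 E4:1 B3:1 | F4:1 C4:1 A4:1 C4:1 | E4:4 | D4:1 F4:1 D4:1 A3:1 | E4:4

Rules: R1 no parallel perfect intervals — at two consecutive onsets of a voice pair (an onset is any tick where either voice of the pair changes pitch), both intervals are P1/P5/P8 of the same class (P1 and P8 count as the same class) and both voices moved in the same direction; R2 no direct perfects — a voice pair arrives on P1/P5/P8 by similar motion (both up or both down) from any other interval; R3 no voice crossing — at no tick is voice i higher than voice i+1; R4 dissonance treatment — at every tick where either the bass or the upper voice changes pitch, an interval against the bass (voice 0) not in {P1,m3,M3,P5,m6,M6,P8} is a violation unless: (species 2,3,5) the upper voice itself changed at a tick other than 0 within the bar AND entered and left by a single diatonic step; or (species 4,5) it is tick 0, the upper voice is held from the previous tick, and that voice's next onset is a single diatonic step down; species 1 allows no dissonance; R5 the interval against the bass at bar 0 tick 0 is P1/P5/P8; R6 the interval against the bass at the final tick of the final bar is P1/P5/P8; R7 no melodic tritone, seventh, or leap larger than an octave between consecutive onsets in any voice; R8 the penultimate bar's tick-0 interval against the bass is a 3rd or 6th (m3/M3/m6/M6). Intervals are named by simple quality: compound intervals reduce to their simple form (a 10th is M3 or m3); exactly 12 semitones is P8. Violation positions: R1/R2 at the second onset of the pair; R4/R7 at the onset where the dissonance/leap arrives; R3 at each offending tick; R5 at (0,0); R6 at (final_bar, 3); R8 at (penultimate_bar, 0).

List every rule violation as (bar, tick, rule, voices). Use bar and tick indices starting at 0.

bar 0: v0=E3 v1=E4 downbeat P8
bar 1: v0=G3 v1=A4 downbeat M2
bar 2: v0=F3 v1=D4 downbeat M6
bar 3: v0=G3 v1=B3 downbeat M3
bar 4: v0=A3 v1=F4 downbeat m6
bar 5: v0=G3 v1=E4 downbeat M6
bar 6: v0=F3 v1=D4 downbeat M6
bar 7: v0=E3 v1=E4 downbeat P8
  -> R4 @ bar 1 tick 0 v(0, 1): G3/A4 M2 untreated
  -> R7 @ bar 3 tick 0 v(1,): F4->B3 leap 6st
  -> R7 @ bar 4 tick 0 v(1,): B3->F4 leap 6st

(1, 0, R4, (0, 1))
(3, 0, R7, (1,))
(4, 0, R7, (1,))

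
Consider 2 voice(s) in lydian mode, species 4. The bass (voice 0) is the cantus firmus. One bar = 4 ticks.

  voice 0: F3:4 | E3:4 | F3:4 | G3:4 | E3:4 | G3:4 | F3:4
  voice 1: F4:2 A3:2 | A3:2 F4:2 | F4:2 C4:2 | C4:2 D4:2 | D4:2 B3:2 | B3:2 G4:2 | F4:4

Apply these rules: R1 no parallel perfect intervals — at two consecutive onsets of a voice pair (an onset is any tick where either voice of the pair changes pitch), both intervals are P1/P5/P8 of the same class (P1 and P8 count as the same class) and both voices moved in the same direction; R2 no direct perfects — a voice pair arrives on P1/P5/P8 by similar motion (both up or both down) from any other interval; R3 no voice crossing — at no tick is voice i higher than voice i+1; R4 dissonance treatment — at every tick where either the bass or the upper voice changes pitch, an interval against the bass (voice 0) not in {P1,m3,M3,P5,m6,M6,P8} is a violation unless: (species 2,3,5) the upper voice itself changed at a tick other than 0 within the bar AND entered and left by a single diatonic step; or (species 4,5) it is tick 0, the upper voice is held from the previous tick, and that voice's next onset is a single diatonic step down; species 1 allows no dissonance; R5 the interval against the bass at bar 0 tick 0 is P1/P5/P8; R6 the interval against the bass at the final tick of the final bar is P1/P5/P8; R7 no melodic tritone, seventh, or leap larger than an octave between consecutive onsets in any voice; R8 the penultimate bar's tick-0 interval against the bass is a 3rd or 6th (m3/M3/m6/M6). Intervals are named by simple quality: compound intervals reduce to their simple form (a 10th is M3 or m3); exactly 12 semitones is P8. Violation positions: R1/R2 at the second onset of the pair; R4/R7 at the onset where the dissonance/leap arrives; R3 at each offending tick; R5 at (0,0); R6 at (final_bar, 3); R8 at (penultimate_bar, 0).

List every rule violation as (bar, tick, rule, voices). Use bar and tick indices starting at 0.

(1, 0, R4, (0, 1))
(1, 2, R4, (0, 1))
(3, 0, R4, (0, 1))
(4, 0, R4, (0, 1))
(6, 0, R1, (0, 1))

bar 0: v0=F3 v1=F4 downbeat P8
bar 1: v0=E3 v1=A3 downbeat P4
bar 2: v0=F3 v1=F4 downbeat P8
bar 3: v0=G3 v1=C4 downbeat P4
bar 4: v0=E3 v1=D4 downbeat m7
bar 5: v0=G3 v1=B3 downbeat M3
bar 6: v0=F3 v1=F4 downbeat P8
  -> R4 @ bar 1 tick 0 v(0, 1): E3/A3 P4 untreated
  -> R4 @ bar 1 tick 2 v(0, 1): E3/F4 m2 untreated
  -> R4 @ bar 3 tick 0 v(0, 1): G3/C4 P4 untreated
  -> R4 @ bar 4 tick 0 v(0, 1): E3/D4 m7 untreated
  -> R1 @ bar 6 tick 0 v(0, 1): G3/G4 P8 -> F3/F4 P8 similar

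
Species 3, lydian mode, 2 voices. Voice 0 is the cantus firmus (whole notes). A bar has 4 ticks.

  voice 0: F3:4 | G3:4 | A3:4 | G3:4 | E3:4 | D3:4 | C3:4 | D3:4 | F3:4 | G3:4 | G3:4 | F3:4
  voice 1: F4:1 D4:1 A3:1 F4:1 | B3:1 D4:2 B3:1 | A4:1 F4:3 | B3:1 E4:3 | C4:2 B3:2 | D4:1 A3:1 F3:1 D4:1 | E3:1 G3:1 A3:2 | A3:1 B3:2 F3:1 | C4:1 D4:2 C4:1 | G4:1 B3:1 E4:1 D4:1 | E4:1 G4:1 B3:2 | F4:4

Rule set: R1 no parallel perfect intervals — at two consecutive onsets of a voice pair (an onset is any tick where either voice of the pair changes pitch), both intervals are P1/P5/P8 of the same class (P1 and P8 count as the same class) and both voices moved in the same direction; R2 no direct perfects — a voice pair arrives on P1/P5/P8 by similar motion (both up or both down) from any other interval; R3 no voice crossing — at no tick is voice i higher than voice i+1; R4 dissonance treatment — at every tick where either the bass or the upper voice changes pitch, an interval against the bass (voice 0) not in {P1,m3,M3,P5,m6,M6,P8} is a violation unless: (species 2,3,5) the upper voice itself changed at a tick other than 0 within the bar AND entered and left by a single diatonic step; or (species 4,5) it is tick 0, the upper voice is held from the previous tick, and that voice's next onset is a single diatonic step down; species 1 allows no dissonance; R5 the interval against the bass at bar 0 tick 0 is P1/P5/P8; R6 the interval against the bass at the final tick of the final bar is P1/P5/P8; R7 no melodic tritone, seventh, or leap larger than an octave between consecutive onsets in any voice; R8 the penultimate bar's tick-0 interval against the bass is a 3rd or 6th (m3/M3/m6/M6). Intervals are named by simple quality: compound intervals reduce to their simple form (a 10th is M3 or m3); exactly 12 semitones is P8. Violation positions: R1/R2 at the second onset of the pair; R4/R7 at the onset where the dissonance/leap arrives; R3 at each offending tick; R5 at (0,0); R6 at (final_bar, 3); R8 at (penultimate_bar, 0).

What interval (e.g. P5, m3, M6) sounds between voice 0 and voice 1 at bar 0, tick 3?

P8

voice 0=F3 voice 1=F4 -> P8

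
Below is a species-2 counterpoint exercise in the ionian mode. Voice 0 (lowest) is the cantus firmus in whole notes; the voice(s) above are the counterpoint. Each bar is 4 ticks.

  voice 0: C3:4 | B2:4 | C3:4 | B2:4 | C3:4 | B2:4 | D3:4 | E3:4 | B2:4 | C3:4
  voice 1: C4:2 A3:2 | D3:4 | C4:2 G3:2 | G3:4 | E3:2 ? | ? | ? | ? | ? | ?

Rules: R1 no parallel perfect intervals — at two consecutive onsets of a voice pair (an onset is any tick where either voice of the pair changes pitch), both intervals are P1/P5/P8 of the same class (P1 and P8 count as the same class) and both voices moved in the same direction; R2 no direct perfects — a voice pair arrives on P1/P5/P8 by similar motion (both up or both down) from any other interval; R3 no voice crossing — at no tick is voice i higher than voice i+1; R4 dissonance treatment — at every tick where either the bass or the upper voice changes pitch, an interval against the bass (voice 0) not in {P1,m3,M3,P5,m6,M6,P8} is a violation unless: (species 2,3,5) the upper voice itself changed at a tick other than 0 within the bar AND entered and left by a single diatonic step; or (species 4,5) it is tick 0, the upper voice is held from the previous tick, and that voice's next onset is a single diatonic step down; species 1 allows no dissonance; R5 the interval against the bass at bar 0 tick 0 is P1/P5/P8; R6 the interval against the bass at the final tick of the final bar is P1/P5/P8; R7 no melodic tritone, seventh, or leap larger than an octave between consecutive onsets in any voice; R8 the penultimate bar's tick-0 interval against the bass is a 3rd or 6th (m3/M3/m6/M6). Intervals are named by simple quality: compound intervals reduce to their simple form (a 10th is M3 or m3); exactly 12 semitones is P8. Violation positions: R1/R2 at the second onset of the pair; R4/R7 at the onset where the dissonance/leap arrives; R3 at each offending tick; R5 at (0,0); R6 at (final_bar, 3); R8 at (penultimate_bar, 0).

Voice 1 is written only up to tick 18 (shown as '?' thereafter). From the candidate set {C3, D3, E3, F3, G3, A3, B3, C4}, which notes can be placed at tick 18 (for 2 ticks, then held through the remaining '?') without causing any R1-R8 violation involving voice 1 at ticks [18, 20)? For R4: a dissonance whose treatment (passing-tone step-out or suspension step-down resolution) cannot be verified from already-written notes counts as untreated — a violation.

C3: legal
D3: violates R4
E3: legal
F3: violates R4
G3: legal
A3: legal
B3: violates R4
C4: legal

{A3, C3, C4, E3, G3}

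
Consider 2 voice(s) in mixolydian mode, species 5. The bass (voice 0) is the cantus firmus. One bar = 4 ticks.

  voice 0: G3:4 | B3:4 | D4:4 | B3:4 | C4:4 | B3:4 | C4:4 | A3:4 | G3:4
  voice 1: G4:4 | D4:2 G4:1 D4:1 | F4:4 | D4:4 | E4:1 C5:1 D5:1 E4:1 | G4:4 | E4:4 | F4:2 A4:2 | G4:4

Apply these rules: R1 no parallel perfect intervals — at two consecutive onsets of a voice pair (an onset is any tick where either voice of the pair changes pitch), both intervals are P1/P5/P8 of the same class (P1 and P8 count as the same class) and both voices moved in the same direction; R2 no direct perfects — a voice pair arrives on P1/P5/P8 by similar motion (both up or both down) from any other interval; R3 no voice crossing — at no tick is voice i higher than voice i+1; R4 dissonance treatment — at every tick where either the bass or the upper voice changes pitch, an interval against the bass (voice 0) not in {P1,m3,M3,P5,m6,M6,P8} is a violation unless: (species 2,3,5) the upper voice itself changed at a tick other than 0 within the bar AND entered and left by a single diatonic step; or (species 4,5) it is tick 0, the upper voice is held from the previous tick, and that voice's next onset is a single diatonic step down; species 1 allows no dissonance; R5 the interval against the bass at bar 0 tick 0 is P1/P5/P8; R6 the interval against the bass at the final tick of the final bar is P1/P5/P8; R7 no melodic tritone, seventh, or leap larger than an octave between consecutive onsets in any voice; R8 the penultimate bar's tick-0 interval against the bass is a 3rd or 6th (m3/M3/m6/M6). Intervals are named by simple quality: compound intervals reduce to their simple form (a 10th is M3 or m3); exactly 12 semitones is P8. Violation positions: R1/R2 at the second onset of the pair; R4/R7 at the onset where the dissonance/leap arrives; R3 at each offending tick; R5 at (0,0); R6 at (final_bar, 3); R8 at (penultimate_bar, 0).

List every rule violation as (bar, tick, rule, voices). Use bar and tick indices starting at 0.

(4, 2, R4, (0, 1))
(4, 3, R7, (1,))
(8, 0, R1, (0, 1))

bar 0: v0=G3 v1=G4 downbeat P8
bar 1: v0=B3 v1=D4 downbeat m3
bar 2: v0=D4 v1=F4 downbeat m3
bar 3: v0=B3 v1=D4 downbeat m3
bar 4: v0=C4 v1=E4 downbeat M3
bar 5: v0=B3 v1=G4 downbeat m6
bar 6: v0=C4 v1=E4 downbeat M3
bar 7: v0=A3 v1=F4 downbeat m6
bar 8: v0=G3 v1=G4 downbeat P8
  -> R4 @ bar 4 tick 2 v(0, 1): C4/D5 M2 untreated
  -> R7 @ bar 4 tick 3 v(1,): D5->E4 leap 10st
  -> R1 @ bar 8 tick 0 v(0, 1): A3/A4 P8 -> G3/G4 P8 similar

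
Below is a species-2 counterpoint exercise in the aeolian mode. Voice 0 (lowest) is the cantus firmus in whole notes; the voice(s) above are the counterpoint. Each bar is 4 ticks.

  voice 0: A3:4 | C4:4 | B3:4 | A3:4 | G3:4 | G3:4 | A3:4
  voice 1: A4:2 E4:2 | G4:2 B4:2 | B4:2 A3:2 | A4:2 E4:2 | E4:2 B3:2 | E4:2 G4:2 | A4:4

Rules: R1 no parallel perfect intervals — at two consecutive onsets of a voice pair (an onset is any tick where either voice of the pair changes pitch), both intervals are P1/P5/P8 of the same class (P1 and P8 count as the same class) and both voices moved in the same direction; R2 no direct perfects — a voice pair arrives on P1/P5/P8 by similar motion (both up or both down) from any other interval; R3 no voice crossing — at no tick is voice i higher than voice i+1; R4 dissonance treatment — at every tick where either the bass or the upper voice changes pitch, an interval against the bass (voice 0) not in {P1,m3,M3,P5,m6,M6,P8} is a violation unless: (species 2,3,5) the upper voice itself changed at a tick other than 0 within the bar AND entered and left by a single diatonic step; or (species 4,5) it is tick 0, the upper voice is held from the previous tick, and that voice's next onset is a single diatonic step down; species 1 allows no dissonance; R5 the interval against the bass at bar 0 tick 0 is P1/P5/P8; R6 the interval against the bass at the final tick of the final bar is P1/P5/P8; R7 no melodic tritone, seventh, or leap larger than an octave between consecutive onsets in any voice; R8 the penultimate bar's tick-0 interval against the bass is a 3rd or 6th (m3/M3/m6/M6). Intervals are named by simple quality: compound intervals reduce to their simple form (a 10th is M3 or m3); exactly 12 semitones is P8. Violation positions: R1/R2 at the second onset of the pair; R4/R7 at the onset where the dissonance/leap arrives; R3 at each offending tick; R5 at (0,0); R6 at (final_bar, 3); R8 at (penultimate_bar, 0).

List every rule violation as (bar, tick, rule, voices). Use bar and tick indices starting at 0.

bar 0: v0=A3 v1=A4 downbeat P8
bar 1: v0=C4 v1=G4 downbeat P5
bar 2: v0=B3 v1=B4 downbeat P8
bar 3: v0=A3 v1=A4 downbeat P8
bar 4: v0=G3 v1=E4 downbeat M6
bar 5: v0=G3 v1=E4 downbeat M6
bar 6: v0=A3 v1=A4 downbeat P8
  -> R1 @ bar 1 tick 0 v(0, 1): A3/E4 P5 -> C4/G4 P5 similar
  -> R4 @ bar 1 tick 2 v(0, 1): C4/B4 M7 untreated
  -> R3 @ bar 2 tick 2 v(0, 1): B3 above A3
  -> R4 @ bar 2 tick 2 v(0, 1): B3/A3 M2 untreated
  -> R7 @ bar 2 tick 2 v(1,): B4->A3 leap 14st
  -> R3 @ bar 2 tick 3 v(0, 1): B3 above A3
  -> R1 @ bar 6 tick 0 v(0, 1): G3/G4 P8 -> A3/A4 P8 similar

(1, 0, R1, (0, 1))
(1, 2, R4, (0, 1))
(2, 2, R3, (0, 1))
(2, 2, R4, (0, 1))
(2, 2, R7, (1,))
(2, 3, R3, (0, 1))
(6, 0, R1, (0, 1))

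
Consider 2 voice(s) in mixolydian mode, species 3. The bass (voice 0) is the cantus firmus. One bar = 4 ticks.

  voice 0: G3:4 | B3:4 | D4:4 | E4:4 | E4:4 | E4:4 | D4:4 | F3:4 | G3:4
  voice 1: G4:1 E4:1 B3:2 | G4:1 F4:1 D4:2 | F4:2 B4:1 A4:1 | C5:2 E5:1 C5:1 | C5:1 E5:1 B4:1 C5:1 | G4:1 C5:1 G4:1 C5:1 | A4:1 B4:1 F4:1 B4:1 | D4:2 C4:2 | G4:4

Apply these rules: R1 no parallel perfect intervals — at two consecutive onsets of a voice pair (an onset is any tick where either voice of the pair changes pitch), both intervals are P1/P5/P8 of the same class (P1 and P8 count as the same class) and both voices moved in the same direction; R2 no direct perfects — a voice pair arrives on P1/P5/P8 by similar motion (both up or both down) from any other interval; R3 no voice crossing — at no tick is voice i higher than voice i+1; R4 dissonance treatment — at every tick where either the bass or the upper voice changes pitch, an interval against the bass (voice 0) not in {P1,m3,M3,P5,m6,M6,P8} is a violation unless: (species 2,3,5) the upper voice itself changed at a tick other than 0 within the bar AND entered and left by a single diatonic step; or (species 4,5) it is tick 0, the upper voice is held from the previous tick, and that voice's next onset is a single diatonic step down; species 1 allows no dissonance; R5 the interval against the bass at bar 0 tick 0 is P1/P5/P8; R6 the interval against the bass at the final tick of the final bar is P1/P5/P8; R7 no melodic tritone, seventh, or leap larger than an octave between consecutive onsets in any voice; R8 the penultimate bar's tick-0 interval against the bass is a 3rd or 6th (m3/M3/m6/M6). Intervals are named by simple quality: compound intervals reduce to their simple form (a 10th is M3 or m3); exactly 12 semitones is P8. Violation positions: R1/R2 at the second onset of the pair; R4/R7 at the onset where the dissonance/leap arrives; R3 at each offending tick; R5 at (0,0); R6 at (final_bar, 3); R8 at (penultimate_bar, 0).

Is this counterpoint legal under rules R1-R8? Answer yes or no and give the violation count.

bar 0: v0=G3 v1=G4 (P8)
bar 1: v0=B3 v1=G4 (m6)
bar 2: v0=D4 v1=F4 (m3)
bar 3: v0=E4 v1=C5 (m6)
bar 4: v0=E4 v1=C5 (m6)
bar 5: v0=E4 v1=G4 (m3)
bar 6: v0=D4 v1=A4 (P5)
bar 7: v0=F3 v1=D4 (M6)
bar 8: v0=G3 v1=G4 (P8)
  R4 @ bar1.1: B3/F4 TT untreated
  R7 @ bar2.2: F4->B4 leap 6st
  R2 @ bar6.0: E4/C5 m6 -> D4/A4 P5 similar
  R7 @ bar6.2: B4->F4 leap 6st
  R7 @ bar6.3: F4->B4 leap 6st
  R2 @ bar8.0: F3/C4 P5 -> G3/G4 P8 similar

No (6 violations)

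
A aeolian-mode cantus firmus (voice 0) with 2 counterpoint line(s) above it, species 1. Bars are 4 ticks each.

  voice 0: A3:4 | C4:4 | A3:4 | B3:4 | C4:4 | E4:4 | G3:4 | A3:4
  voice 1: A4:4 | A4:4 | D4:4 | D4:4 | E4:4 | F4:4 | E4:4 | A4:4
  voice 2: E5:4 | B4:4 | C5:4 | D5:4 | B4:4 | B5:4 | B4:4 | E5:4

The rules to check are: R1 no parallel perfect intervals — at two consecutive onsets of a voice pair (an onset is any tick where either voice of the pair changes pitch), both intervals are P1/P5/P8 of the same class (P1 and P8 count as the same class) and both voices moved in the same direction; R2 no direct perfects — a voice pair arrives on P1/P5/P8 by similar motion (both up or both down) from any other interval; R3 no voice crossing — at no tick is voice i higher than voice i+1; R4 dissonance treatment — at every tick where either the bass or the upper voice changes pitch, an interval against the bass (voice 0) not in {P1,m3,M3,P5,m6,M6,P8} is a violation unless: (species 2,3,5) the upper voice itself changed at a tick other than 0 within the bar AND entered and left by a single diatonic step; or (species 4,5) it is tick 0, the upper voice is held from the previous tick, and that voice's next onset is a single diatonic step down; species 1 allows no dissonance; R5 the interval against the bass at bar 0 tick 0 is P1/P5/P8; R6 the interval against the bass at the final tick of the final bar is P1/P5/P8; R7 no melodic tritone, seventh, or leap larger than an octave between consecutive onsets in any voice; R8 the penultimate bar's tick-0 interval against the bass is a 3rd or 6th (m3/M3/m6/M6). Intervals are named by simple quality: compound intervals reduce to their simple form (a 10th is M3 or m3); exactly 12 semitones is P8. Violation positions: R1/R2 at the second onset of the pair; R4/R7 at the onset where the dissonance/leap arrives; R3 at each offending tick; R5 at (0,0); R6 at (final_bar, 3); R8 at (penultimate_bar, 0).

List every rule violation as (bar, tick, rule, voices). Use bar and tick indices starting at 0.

(1, 0, R4, (0, 2))
(2, 0, R4, (0, 1))
(4, 0, R4, (0, 2))
(5, 0, R2, (0, 2))
(5, 0, R4, (0, 1))
(6, 0, R2, (1, 2))
(7, 0, R1, (1, 2))
(7, 0, R2, (0, 1))
(7, 0, R2, (0, 2))

bar 0: v0=A3 v1=A4 v2=E5 downbeat P5
bar 1: v0=C4 v1=A4 v2=B4 downbeat M7
bar 2: v0=A3 v1=D4 v2=C5 downbeat m3
bar 3: v0=B3 v1=D4 v2=D5 downbeat m3
bar 4: v0=C4 v1=E4 v2=B4 downbeat M7
bar 5: v0=E4 v1=F4 v2=B5 downbeat P5
bar 6: v0=G3 v1=E4 v2=B4 downbeat M3
bar 7: v0=A3 v1=A4 v2=E5 downbeat P5
  -> R4 @ bar 1 tick 0 v(0, 2): C4/B4 M7 untreated
  -> R4 @ bar 2 tick 0 v(0, 1): A3/D4 P4 untreated
  -> R4 @ bar 4 tick 0 v(0, 2): C4/B4 M7 untreated
  -> R2 @ bar 5 tick 0 v(0, 2): C4/B4 M7 -> E4/B5 P5 similar
  -> R4 @ bar 5 tick 0 v(0, 1): E4/F4 m2 untreated
  -> R2 @ bar 6 tick 0 v(1, 2): F4/B5 TT -> E4/B4 P5 similar
  -> R1 @ bar 7 tick 0 v(1, 2): E4/B4 P5 -> A4/E5 P5 similar
  -> R2 @ bar 7 tick 0 v(0, 1): G3/E4 M6 -> A3/A4 P8 similar
  -> R2 @ bar 7 tick 0 v(0, 2): G3/B4 M3 -> A3/E5 P5 similar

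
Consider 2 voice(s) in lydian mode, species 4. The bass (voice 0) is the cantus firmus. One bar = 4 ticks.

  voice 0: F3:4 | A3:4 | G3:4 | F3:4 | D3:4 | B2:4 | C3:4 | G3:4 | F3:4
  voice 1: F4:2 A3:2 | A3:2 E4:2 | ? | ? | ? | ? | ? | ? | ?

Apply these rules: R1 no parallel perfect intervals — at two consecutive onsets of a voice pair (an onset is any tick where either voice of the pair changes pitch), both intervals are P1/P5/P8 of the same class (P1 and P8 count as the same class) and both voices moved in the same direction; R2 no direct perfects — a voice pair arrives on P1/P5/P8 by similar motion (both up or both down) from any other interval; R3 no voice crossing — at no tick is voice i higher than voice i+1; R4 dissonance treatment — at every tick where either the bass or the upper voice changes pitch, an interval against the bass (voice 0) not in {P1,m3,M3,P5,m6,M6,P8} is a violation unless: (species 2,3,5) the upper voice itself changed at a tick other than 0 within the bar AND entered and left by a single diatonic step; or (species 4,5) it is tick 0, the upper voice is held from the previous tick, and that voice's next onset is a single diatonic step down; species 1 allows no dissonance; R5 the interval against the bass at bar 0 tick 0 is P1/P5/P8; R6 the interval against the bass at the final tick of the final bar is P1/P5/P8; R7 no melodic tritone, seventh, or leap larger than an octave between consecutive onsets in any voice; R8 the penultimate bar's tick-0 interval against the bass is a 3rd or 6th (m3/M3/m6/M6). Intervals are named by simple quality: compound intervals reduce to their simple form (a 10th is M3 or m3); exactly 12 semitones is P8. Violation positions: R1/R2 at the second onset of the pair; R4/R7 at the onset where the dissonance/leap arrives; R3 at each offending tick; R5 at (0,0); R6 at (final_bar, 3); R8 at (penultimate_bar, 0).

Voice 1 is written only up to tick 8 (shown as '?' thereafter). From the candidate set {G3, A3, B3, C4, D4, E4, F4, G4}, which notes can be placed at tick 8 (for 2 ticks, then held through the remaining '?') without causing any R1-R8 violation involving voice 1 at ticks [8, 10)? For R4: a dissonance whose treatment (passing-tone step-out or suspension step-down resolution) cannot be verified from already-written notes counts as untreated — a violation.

{B3, E4, G4}

G3: violates R2
A3: violates R4
B3: legal
C4: violates R4
D4: violates R1
E4: legal
F4: violates R4
G4: legal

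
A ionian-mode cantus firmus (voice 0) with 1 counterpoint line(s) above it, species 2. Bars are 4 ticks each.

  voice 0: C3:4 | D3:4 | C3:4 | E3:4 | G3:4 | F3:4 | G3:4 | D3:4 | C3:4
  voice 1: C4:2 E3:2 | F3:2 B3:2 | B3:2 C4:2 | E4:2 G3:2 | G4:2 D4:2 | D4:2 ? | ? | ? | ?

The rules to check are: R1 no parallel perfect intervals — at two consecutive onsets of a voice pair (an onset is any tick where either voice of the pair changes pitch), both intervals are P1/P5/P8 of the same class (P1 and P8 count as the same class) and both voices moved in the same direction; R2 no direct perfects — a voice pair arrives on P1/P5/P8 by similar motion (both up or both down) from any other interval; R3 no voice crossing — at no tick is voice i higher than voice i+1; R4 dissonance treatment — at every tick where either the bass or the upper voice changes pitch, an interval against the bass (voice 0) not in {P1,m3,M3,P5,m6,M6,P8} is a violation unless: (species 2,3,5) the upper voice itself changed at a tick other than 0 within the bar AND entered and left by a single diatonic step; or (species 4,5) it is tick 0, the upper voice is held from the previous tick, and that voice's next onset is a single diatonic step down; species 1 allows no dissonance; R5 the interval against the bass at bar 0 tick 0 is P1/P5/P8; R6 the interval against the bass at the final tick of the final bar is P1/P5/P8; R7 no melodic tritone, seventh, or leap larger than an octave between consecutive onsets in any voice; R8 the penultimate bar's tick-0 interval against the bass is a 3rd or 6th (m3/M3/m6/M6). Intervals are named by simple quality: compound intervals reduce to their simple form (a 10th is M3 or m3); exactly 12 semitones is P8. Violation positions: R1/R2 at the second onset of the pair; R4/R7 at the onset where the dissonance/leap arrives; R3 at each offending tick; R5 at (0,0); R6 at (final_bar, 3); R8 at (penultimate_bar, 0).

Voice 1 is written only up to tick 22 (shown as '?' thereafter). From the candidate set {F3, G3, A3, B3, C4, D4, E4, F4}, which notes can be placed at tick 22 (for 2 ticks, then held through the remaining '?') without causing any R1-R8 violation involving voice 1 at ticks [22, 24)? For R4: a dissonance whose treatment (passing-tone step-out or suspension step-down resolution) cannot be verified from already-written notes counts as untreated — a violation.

{A3, C4, D4, F3, F4}

F3: legal
G3: violates R4
A3: legal
B3: violates R4
C4: legal
D4: legal
E4: violates R4
F4: legal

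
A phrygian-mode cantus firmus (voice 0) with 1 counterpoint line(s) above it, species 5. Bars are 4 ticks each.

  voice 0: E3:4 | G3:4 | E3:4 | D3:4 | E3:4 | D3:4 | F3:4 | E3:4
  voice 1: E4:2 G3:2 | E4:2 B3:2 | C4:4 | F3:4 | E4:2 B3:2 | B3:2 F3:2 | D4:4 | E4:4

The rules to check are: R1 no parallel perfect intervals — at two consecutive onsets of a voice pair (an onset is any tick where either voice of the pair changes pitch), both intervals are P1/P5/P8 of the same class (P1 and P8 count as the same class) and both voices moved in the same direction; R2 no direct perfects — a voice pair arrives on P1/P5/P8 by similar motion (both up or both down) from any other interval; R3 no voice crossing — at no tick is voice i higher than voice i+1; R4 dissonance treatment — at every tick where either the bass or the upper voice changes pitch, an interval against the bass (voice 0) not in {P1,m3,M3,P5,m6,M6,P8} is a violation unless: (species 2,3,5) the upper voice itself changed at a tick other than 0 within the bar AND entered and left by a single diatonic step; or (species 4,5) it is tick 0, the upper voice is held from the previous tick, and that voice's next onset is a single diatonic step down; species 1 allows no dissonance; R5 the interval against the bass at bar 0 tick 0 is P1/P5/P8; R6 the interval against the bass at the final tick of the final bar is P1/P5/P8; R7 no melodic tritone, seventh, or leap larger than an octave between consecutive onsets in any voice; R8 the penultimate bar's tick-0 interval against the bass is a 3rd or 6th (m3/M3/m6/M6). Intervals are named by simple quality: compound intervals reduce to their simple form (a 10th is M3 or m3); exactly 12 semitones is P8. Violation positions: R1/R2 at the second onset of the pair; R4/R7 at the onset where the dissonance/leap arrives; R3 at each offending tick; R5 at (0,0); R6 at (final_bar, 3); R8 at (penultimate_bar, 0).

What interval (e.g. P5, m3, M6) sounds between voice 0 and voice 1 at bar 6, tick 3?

M6

voice 0=F3 voice 1=D4 -> M6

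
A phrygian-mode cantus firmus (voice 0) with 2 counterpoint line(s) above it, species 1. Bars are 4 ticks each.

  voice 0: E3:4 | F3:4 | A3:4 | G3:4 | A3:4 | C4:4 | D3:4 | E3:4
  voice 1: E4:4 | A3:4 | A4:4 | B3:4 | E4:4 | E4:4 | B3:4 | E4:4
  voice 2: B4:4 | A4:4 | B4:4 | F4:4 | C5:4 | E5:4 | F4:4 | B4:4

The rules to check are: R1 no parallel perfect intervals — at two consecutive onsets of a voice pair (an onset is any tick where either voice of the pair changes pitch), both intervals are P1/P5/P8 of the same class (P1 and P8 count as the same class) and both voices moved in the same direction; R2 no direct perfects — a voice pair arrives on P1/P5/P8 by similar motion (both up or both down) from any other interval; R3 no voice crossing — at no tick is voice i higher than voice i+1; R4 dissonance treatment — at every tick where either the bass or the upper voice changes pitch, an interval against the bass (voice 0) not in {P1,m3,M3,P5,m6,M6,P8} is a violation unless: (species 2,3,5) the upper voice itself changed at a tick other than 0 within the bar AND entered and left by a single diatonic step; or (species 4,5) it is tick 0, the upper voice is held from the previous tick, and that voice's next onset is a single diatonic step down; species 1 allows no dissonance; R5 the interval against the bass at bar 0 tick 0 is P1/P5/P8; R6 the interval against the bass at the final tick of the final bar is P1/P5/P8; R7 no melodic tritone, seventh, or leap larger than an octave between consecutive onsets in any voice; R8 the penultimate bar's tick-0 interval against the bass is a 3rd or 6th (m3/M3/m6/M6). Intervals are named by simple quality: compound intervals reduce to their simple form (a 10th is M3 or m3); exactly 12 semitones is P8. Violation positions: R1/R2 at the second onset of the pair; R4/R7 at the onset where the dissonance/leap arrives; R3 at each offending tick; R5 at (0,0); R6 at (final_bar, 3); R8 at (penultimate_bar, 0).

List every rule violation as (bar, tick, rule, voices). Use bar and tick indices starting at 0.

(1, 0, R2, (1, 2))
(2, 0, R2, (0, 1))
(2, 0, R4, (0, 2))
(3, 0, R4, (0, 2))
(3, 0, R7, (1,))
(3, 0, R7, (2,))
(4, 0, R2, (0, 1))
(6, 0, R7, (0,))
(6, 0, R7, (2,))
(7, 0, R2, (0, 1))
(7, 0, R2, (0, 2))
(7, 0, R2, (1, 2))
(7, 0, R7, (2,))

bar 0: v0=E3 v1=E4 v2=B4 downbeat P5
bar 1: v0=F3 v1=A3 v2=A4 downbeat M3
bar 2: v0=A3 v1=A4 v2=B4 downbeat M2
bar 3: v0=G3 v1=B3 v2=F4 downbeat m7
bar 4: v0=A3 v1=E4 v2=C5 downbeat m3
bar 5: v0=C4 v1=E4 v2=E5 downbeat M3
bar 6: v0=D3 v1=B3 v2=F4 downbeat m3
bar 7: v0=E3 v1=E4 v2=B4 downbeat P5
  -> R2 @ bar 1 tick 0 v(1, 2): E4/B4 P5 -> A3/A4 P8 similar
  -> R2 @ bar 2 tick 0 v(0, 1): F3/A3 M3 -> A3/A4 P8 similar
  -> R4 @ bar 2 tick 0 v(0, 2): A3/B4 M2 untreated
  -> R4 @ bar 3 tick 0 v(0, 2): G3/F4 m7 untreated
  -> R7 @ bar 3 tick 0 v(1,): A4->B3 leap 10st
  -> R7 @ bar 3 tick 0 v(2,): B4->F4 leap 6st
  -> R2 @ bar 4 tick 0 v(0, 1): G3/B3 M3 -> A3/E4 P5 similar
  -> R7 @ bar 6 tick 0 v(0,): C4->D3 leap 10st
  -> R7 @ bar 6 tick 0 v(2,): E5->F4 leap 11st
  -> R2 @ bar 7 tick 0 v(0, 1): D3/B3 M6 -> E3/E4 P8 similar
  -> R2 @ bar 7 tick 0 v(0, 2): D3/F4 m3 -> E3/B4 P5 similar
  -> R2 @ bar 7 tick 0 v(1, 2): B3/F4 TT -> E4/B4 P5 similar
  -> R7 @ bar 7 tick 0 v(2,): F4->B4 leap 6st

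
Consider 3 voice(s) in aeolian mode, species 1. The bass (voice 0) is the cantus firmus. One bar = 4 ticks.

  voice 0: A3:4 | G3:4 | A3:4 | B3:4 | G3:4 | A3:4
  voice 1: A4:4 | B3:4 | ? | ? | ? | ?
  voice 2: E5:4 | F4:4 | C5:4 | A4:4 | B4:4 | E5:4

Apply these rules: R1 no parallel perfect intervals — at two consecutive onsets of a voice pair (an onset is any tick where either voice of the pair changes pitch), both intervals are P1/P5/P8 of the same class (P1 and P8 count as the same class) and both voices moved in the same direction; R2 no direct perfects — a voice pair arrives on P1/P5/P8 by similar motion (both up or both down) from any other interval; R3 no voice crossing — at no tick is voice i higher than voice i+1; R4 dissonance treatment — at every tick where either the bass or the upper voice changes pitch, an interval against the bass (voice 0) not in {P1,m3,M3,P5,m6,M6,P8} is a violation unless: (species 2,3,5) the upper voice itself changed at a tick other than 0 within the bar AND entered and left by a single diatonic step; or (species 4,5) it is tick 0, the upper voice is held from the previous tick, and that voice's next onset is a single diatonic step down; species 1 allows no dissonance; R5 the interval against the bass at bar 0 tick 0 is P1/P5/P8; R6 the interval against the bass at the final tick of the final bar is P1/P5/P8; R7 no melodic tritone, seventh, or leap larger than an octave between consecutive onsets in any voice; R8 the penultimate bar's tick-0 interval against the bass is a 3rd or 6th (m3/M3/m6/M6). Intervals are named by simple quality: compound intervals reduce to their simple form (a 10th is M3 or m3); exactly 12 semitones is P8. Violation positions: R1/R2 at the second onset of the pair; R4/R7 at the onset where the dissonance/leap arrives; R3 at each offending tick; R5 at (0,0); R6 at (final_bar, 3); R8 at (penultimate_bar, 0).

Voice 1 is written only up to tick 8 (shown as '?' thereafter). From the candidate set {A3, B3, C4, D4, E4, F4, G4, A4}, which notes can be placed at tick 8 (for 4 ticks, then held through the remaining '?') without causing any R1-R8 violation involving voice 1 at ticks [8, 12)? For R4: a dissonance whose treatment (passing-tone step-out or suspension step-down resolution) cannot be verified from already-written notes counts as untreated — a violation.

{A3}

A3: legal
B3: violates R4
C4: violates R2
D4: violates R4
E4: violates R2
F4: violates R2,R7
G4: violates R4
A4: violates R2,R7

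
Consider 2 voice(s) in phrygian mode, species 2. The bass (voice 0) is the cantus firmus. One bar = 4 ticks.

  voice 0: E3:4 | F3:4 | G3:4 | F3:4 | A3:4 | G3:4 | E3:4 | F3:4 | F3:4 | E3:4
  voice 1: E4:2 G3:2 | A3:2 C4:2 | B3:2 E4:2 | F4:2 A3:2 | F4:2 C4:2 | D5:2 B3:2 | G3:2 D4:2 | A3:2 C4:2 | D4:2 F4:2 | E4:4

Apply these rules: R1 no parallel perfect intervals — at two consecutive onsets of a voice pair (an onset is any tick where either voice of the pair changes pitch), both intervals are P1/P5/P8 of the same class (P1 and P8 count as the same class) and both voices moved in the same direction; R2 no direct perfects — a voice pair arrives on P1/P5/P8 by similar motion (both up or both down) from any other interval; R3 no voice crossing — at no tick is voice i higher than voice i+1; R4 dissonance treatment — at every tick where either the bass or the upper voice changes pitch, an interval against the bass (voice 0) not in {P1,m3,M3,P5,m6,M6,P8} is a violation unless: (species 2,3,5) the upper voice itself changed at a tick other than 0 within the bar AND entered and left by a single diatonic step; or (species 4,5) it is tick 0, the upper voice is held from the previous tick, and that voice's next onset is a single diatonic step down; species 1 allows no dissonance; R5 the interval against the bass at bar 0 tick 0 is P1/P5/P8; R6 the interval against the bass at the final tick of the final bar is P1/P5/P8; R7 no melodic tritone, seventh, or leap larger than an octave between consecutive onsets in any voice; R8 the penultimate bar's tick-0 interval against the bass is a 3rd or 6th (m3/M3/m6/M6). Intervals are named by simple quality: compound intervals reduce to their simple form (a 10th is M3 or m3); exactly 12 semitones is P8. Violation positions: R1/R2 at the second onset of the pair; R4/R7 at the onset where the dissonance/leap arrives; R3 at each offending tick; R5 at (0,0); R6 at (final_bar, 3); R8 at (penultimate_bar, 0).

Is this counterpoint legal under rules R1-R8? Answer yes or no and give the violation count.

bar 0: v0=E3 v1=E4 (P8)
bar 1: v0=F3 v1=A3 (M3)
bar 2: v0=G3 v1=B3 (M3)
bar 3: v0=F3 v1=F4 (P8)
bar 4: v0=A3 v1=F4 (m6)
bar 5: v0=G3 v1=D5 (P5)
bar 6: v0=E3 v1=G3 (m3)
bar 7: v0=F3 v1=A3 (M3)
bar 8: v0=F3 v1=D4 (M6)
bar 9: v0=E3 v1=E4 (P8)
  R7 @ bar5.0: C4->D5 leap 14st
  R7 @ bar5.2: D5->B3 leap 15st
  R4 @ bar6.2: E3/D4 m7 untreated
  R1 @ bar9.0: F3/F4 P8 -> E3/E4 P8 similar

No (4 violations)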